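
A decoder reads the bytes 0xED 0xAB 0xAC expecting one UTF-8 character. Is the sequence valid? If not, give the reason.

Structurally a 3-byte sequence; payload = 0xDAEC.
But 0xDAEC is in U+D800–U+DFFF, the surrogate range. Surrogates are not Unicode scalar values and are forbidden in UTF-8.

invalid (encodes a surrogate (U+D800–U+DFFF))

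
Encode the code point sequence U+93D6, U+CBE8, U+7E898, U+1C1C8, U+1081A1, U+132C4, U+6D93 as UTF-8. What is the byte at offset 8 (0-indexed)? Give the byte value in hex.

0xA2

U+93D6 → 3-byte form E9 8F 96 at offsets 0–2.
U+CBE8 → 3-byte form EC AF A8 at offsets 3–5.
U+7E898 → 4-byte form F1 BE A2 98 at offsets 6–9.
Offset 8 falls in char 3's range; it's byte 3 of F1 BE A2 98 = 0xA2.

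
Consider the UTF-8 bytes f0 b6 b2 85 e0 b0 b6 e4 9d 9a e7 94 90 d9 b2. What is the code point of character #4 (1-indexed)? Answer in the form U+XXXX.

U+7510

Offset 0: leading byte 0xF0 = 11110000 → 4-byte char #1 = F0 B6 B2 85.
Offset 4: leading byte 0xE0 = 11100000 → 3-byte char #2 = E0 B0 B6.
Offset 7: leading byte 0xE4 = 11100100 → 3-byte char #3 = E4 9D 9A.
Offset 10: leading byte 0xE7 = 11100111 → 3-byte char #4 = E7 94 90.
Leading byte 0xE7 = 11100111 matches 1110xxxx → 3-byte sequence.
Byte 1: 0xE7 = 11100111, payload 0111 (4 bits).
Byte 2: 0x94 = 10010100 (10xxxxxx ✓), payload 010100.
Byte 3: 0x90 = 10010000 (10xxxxxx ✓), payload 010000.
Concatenate: 0111010100010000 = 0x7510 (16 bits → U+7510).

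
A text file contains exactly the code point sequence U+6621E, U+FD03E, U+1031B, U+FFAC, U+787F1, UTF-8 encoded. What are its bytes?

U+6621E: 4-byte form → F1 A6 88 9E.
U+FD03E: 4-byte form → F3 BD 80 BE.
U+1031B: 4-byte form → F0 90 8C 9B.
U+FFAC: 3-byte form → EF BE AC.
U+787F1: 4-byte form → F1 B8 9F B1.
Concatenated (19 bytes): F1 A6 88 9E F3 BD 80 BE F0 90 8C 9B EF BE AC F1 B8 9F B1.

F1 A6 88 9E F3 BD 80 BE F0 90 8C 9B EF BE AC F1 B8 9F B1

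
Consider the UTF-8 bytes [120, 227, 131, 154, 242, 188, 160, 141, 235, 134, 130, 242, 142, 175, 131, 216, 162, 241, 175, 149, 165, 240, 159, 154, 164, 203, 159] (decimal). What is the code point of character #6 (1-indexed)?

Offset 0: leading byte 0x78 = 01111000 → 1-byte char #1 = 78.
Offset 1: leading byte 0xE3 = 11100011 → 3-byte char #2 = E3 83 9A.
Offset 4: leading byte 0xF2 = 11110010 → 4-byte char #3 = F2 BC A0 8D.
Offset 8: leading byte 0xEB = 11101011 → 3-byte char #4 = EB 86 82.
Offset 11: leading byte 0xF2 = 11110010 → 4-byte char #5 = F2 8E AF 83.
Offset 15: leading byte 0xD8 = 11011000 → 2-byte char #6 = D8 A2.
Leading byte 0xD8 = 11011000 matches 110xxxxx → 2-byte sequence.
Byte 1: 0xD8 = 11011000, payload 11000 (5 bits).
Byte 2: 0xA2 = 10100010 (10xxxxxx ✓), payload 100010.
Concatenate: 11000100010 = 0x622 (11 bits → U+0622).

U+0622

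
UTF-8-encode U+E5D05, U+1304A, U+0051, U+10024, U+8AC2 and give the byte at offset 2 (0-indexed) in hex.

U+E5D05 → 4-byte form F3 A5 B4 85 at offsets 0–3.
Offset 2 falls in char 1's range; it's byte 3 of F3 A5 B4 85 = 0xB4.

0xB4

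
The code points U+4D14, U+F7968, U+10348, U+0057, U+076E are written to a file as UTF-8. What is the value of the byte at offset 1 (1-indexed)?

1-indexed offset 1 is 0-indexed offset 0.
U+4D14 → 3-byte form E4 B4 94 at offsets 0–2.
Offset 0 falls in char 1's range; it's byte 1 of E4 B4 94 = 0xE4.

0xE4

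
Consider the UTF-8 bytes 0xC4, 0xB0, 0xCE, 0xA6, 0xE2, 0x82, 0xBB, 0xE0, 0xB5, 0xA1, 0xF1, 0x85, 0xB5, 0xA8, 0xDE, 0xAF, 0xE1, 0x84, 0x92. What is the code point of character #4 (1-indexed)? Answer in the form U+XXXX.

Offset 0: leading byte 0xC4 = 11000100 → 2-byte char #1 = C4 B0.
Offset 2: leading byte 0xCE = 11001110 → 2-byte char #2 = CE A6.
Offset 4: leading byte 0xE2 = 11100010 → 3-byte char #3 = E2 82 BB.
Offset 7: leading byte 0xE0 = 11100000 → 3-byte char #4 = E0 B5 A1.
Leading byte 0xE0 = 11100000 matches 1110xxxx → 3-byte sequence.
Byte 1: 0xE0 = 11100000, payload 0000 (4 bits).
Byte 2: 0xB5 = 10110101 (10xxxxxx ✓), payload 110101.
Byte 3: 0xA1 = 10100001 (10xxxxxx ✓), payload 100001.
Concatenate: 0000110101100001 = 0xD61 (16 bits → U+0D61).

U+0D61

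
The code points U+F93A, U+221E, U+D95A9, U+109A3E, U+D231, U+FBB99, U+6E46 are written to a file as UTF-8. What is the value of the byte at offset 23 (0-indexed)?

0x86

U+F93A → 3-byte form EF A4 BA at offsets 0–2.
U+221E → 3-byte form E2 88 9E at offsets 3–5.
U+D95A9 → 4-byte form F3 99 96 A9 at offsets 6–9.
U+109A3E → 4-byte form F4 89 A8 BE at offsets 10–13.
U+D231 → 3-byte form ED 88 B1 at offsets 14–16.
U+FBB99 → 4-byte form F3 BB AE 99 at offsets 17–20.
U+6E46 → 3-byte form E6 B9 86 at offsets 21–23.
Offset 23 falls in char 7's range; it's byte 3 of E6 B9 86 = 0x86.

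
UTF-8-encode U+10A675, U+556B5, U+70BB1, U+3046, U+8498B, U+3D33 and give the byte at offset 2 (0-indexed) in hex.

0x99

U+10A675 → 4-byte form F4 8A 99 B5 at offsets 0–3.
Offset 2 falls in char 1's range; it's byte 3 of F4 8A 99 B5 = 0x99.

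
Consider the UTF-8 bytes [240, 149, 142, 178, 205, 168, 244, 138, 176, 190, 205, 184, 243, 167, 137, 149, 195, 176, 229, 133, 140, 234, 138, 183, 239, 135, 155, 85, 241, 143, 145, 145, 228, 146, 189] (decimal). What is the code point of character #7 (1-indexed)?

Offset 0: leading byte 0xF0 = 11110000 → 4-byte char #1 = F0 95 8E B2.
Offset 4: leading byte 0xCD = 11001101 → 2-byte char #2 = CD A8.
Offset 6: leading byte 0xF4 = 11110100 → 4-byte char #3 = F4 8A B0 BE.
Offset 10: leading byte 0xCD = 11001101 → 2-byte char #4 = CD B8.
Offset 12: leading byte 0xF3 = 11110011 → 4-byte char #5 = F3 A7 89 95.
Offset 16: leading byte 0xC3 = 11000011 → 2-byte char #6 = C3 B0.
Offset 18: leading byte 0xE5 = 11100101 → 3-byte char #7 = E5 85 8C.
Leading byte 0xE5 = 11100101 matches 1110xxxx → 3-byte sequence.
Byte 1: 0xE5 = 11100101, payload 0101 (4 bits).
Byte 2: 0x85 = 10000101 (10xxxxxx ✓), payload 000101.
Byte 3: 0x8C = 10001100 (10xxxxxx ✓), payload 001100.
Concatenate: 0101000101001100 = 0x514C (16 bits → U+514C).

U+514C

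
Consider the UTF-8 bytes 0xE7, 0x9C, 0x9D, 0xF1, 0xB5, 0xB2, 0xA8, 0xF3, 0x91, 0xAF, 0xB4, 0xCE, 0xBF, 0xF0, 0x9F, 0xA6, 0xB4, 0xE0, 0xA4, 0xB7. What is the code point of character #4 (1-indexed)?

U+03BF

Offset 0: leading byte 0xE7 = 11100111 → 3-byte char #1 = E7 9C 9D.
Offset 3: leading byte 0xF1 = 11110001 → 4-byte char #2 = F1 B5 B2 A8.
Offset 7: leading byte 0xF3 = 11110011 → 4-byte char #3 = F3 91 AF B4.
Offset 11: leading byte 0xCE = 11001110 → 2-byte char #4 = CE BF.
Leading byte 0xCE = 11001110 matches 110xxxxx → 2-byte sequence.
Byte 1: 0xCE = 11001110, payload 01110 (5 bits).
Byte 2: 0xBF = 10111111 (10xxxxxx ✓), payload 111111.
Concatenate: 01110111111 = 0x3BF (11 bits → U+03BF).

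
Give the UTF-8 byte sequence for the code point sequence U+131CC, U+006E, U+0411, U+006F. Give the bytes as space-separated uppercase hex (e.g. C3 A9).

F0 93 87 8C 6E D0 91 6F

U+131CC: 4-byte form → F0 93 87 8C.
U+006E: 1-byte form → 6E.
U+0411: 2-byte form → D0 91.
U+006F: 1-byte form → 6F.
Concatenated (8 bytes): F0 93 87 8C 6E D0 91 6F.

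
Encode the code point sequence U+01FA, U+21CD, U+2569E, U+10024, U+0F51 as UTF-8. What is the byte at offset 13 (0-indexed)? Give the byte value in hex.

0xE0

U+01FA → 2-byte form C7 BA at offsets 0–1.
U+21CD → 3-byte form E2 87 8D at offsets 2–4.
U+2569E → 4-byte form F0 A5 9A 9E at offsets 5–8.
U+10024 → 4-byte form F0 90 80 A4 at offsets 9–12.
U+0F51 → 3-byte form E0 BD 91 at offsets 13–15.
Offset 13 falls in char 5's range; it's byte 1 of E0 BD 91 = 0xE0.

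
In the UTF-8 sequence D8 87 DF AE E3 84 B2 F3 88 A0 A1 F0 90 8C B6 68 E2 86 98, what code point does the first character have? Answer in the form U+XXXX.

Offset 0: leading byte 0xD8 = 11011000 → 2-byte char #1 = D8 87.
Leading byte 0xD8 = 11011000 matches 110xxxxx → 2-byte sequence.
Byte 1: 0xD8 = 11011000, payload 11000 (5 bits).
Byte 2: 0x87 = 10000111 (10xxxxxx ✓), payload 000111.
Concatenate: 11000000111 = 0x607 (11 bits → U+0607).

U+0607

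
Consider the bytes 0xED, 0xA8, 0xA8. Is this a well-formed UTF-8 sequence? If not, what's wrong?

Structurally a 3-byte sequence; payload = 0xDA28.
But 0xDA28 is in U+D800–U+DFFF, the surrogate range. Surrogates are not Unicode scalar values and are forbidden in UTF-8.

invalid (encodes a surrogate (U+D800–U+DFFF))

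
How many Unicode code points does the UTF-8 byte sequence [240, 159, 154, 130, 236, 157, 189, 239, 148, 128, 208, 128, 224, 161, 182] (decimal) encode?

Byte at offset 0: 0xF0 = 11110000 → 4-byte char (#1). Advance 4.
Byte at offset 4: 0xEC = 11101100 → 3-byte char (#2). Advance 3.
Byte at offset 7: 0xEF = 11101111 → 3-byte char (#3). Advance 3.
Byte at offset 10: 0xD0 = 11010000 → 2-byte char (#4). Advance 2.
Byte at offset 12: 0xE0 = 11100000 → 3-byte char (#5). Advance 3.
Reached end at offset 15 after 5 code points.

5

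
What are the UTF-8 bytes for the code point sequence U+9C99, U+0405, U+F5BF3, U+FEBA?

U+9C99: 3-byte form → E9 B2 99.
U+0405: 2-byte form → D0 85.
U+F5BF3: 4-byte form → F3 B5 AF B3.
U+FEBA: 3-byte form → EF BA BA.
Concatenated (12 bytes): E9 B2 99 D0 85 F3 B5 AF B3 EF BA BA.

E9 B2 99 D0 85 F3 B5 AF B3 EF BA BA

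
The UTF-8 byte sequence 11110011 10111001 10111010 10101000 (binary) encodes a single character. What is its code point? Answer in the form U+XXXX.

U+F9EA8

Leading byte 0xF3 = 11110011 matches 11110xxx → 4-byte sequence.
Byte 1: 0xF3 = 11110011, payload 011 (3 bits).
Byte 2: 0xB9 = 10111001 (10xxxxxx ✓), payload 111001.
Byte 3: 0xBA = 10111010 (10xxxxxx ✓), payload 111010.
Byte 4: 0xA8 = 10101000 (10xxxxxx ✓), payload 101000.
Concatenate: 011111001111010101000 = 0xF9EA8 (21 bits → U+F9EA8).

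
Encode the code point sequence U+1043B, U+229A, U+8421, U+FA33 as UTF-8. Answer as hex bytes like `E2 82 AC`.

F0 90 90 BB E2 8A 9A E8 90 A1 EF A8 B3

U+1043B: 4-byte form → F0 90 90 BB.
U+229A: 3-byte form → E2 8A 9A.
U+8421: 3-byte form → E8 90 A1.
U+FA33: 3-byte form → EF A8 B3.
Concatenated (13 bytes): F0 90 90 BB E2 8A 9A E8 90 A1 EF A8 B3.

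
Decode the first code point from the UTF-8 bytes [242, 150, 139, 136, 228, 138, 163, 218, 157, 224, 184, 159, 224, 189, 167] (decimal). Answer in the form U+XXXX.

U+962C8

Offset 0: leading byte 0xF2 = 11110010 → 4-byte char #1 = F2 96 8B 88.
Leading byte 0xF2 = 11110010 matches 11110xxx → 4-byte sequence.
Byte 1: 0xF2 = 11110010, payload 010 (3 bits).
Byte 2: 0x96 = 10010110 (10xxxxxx ✓), payload 010110.
Byte 3: 0x8B = 10001011 (10xxxxxx ✓), payload 001011.
Byte 4: 0x88 = 10001000 (10xxxxxx ✓), payload 001000.
Concatenate: 010010110001011001000 = 0x962C8 (21 bits → U+962C8).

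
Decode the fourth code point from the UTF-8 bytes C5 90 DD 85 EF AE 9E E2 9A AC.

Offset 0: leading byte 0xC5 = 11000101 → 2-byte char #1 = C5 90.
Offset 2: leading byte 0xDD = 11011101 → 2-byte char #2 = DD 85.
Offset 4: leading byte 0xEF = 11101111 → 3-byte char #3 = EF AE 9E.
Offset 7: leading byte 0xE2 = 11100010 → 3-byte char #4 = E2 9A AC.
Leading byte 0xE2 = 11100010 matches 1110xxxx → 3-byte sequence.
Byte 1: 0xE2 = 11100010, payload 0010 (4 bits).
Byte 2: 0x9A = 10011010 (10xxxxxx ✓), payload 011010.
Byte 3: 0xAC = 10101100 (10xxxxxx ✓), payload 101100.
Concatenate: 0010011010101100 = 0x26AC (16 bits → U+26AC).

U+26AC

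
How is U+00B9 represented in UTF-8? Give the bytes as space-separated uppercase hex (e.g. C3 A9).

C2 B9

U+00B9 = 0xB9 = 185 decimal. In range U+0080–U+07FF → 2-byte form: 110xxxxx 10xxxxxx.
Binary (11 bits): 00010111001.
Split 5+6: 00010 | 111001.
Byte 1: 11000010 = 0xC2.
Byte 2: 10111001 = 0xB9.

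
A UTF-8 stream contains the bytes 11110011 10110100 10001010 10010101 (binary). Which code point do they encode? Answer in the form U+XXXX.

Leading byte 0xF3 = 11110011 matches 11110xxx → 4-byte sequence.
Byte 1: 0xF3 = 11110011, payload 011 (3 bits).
Byte 2: 0xB4 = 10110100 (10xxxxxx ✓), payload 110100.
Byte 3: 0x8A = 10001010 (10xxxxxx ✓), payload 001010.
Byte 4: 0x95 = 10010101 (10xxxxxx ✓), payload 010101.
Concatenate: 011110100001010010101 = 0xF4295 (21 bits → U+F4295).

U+F4295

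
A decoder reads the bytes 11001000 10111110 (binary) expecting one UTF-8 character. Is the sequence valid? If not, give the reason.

Leading byte 0xC8 = 11001000 → 2-byte form.
Continuation bytes 0xBE=10111110 all match 10xxxxxx.
Decoded value 0x23E is ≥ 0x80 (shortest form) and not a surrogate.

valid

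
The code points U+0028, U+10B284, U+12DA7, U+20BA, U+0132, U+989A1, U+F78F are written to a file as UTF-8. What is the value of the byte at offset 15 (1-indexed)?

1-indexed offset 15 is 0-indexed offset 14.
U+0028 → 1-byte form 28 at offsets 0–0.
U+10B284 → 4-byte form F4 8B 8A 84 at offsets 1–4.
U+12DA7 → 4-byte form F0 92 B6 A7 at offsets 5–8.
U+20BA → 3-byte form E2 82 BA at offsets 9–11.
U+0132 → 2-byte form C4 B2 at offsets 12–13.
U+989A1 → 4-byte form F2 98 A6 A1 at offsets 14–17.
Offset 14 falls in char 6's range; it's byte 1 of F2 98 A6 A1 = 0xF2.

0xF2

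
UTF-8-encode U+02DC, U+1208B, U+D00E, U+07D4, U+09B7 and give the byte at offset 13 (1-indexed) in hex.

0xA6

1-indexed offset 13 is 0-indexed offset 12.
U+02DC → 2-byte form CB 9C at offsets 0–1.
U+1208B → 4-byte form F0 92 82 8B at offsets 2–5.
U+D00E → 3-byte form ED 80 8E at offsets 6–8.
U+07D4 → 2-byte form DF 94 at offsets 9–10.
U+09B7 → 3-byte form E0 A6 B7 at offsets 11–13.
Offset 12 falls in char 5's range; it's byte 2 of E0 A6 B7 = 0xA6.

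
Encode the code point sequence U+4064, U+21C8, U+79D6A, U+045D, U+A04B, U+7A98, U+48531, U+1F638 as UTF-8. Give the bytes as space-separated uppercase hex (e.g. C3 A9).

E4 81 A4 E2 87 88 F1 B9 B5 AA D1 9D EA 81 8B E7 AA 98 F1 88 94 B1 F0 9F 98 B8

U+4064: 3-byte form → E4 81 A4.
U+21C8: 3-byte form → E2 87 88.
U+79D6A: 4-byte form → F1 B9 B5 AA.
U+045D: 2-byte form → D1 9D.
U+A04B: 3-byte form → EA 81 8B.
U+7A98: 3-byte form → E7 AA 98.
U+48531: 4-byte form → F1 88 94 B1.
U+1F638: 4-byte form → F0 9F 98 B8.
Concatenated (26 bytes): E4 81 A4 E2 87 88 F1 B9 B5 AA D1 9D EA 81 8B E7 AA 98 F1 88 94 B1 F0 9F 98 B8.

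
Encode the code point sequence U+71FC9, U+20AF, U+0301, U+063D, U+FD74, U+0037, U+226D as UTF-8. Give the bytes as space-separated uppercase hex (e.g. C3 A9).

U+71FC9: 4-byte form → F1 B1 BF 89.
U+20AF: 3-byte form → E2 82 AF.
U+0301: 2-byte form → CC 81.
U+063D: 2-byte form → D8 BD.
U+FD74: 3-byte form → EF B5 B4.
U+0037: 1-byte form → 37.
U+226D: 3-byte form → E2 89 AD.
Concatenated (18 bytes): F1 B1 BF 89 E2 82 AF CC 81 D8 BD EF B5 B4 37 E2 89 AD.

F1 B1 BF 89 E2 82 AF CC 81 D8 BD EF B5 B4 37 E2 89 AD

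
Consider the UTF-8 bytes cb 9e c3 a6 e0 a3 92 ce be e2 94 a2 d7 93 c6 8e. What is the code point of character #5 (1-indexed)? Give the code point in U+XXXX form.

U+2522

Offset 0: leading byte 0xCB = 11001011 → 2-byte char #1 = CB 9E.
Offset 2: leading byte 0xC3 = 11000011 → 2-byte char #2 = C3 A6.
Offset 4: leading byte 0xE0 = 11100000 → 3-byte char #3 = E0 A3 92.
Offset 7: leading byte 0xCE = 11001110 → 2-byte char #4 = CE BE.
Offset 9: leading byte 0xE2 = 11100010 → 3-byte char #5 = E2 94 A2.
Leading byte 0xE2 = 11100010 matches 1110xxxx → 3-byte sequence.
Byte 1: 0xE2 = 11100010, payload 0010 (4 bits).
Byte 2: 0x94 = 10010100 (10xxxxxx ✓), payload 010100.
Byte 3: 0xA2 = 10100010 (10xxxxxx ✓), payload 100010.
Concatenate: 0010010100100010 = 0x2522 (16 bits → U+2522).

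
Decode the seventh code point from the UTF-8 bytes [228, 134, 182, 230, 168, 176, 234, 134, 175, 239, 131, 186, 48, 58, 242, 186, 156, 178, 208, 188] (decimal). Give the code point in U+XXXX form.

Offset 0: leading byte 0xE4 = 11100100 → 3-byte char #1 = E4 86 B6.
Offset 3: leading byte 0xE6 = 11100110 → 3-byte char #2 = E6 A8 B0.
Offset 6: leading byte 0xEA = 11101010 → 3-byte char #3 = EA 86 AF.
Offset 9: leading byte 0xEF = 11101111 → 3-byte char #4 = EF 83 BA.
Offset 12: leading byte 0x30 = 00110000 → 1-byte char #5 = 30.
Offset 13: leading byte 0x3A = 00111010 → 1-byte char #6 = 3A.
Offset 14: leading byte 0xF2 = 11110010 → 4-byte char #7 = F2 BA 9C B2.
Leading byte 0xF2 = 11110010 matches 11110xxx → 4-byte sequence.
Byte 1: 0xF2 = 11110010, payload 010 (3 bits).
Byte 2: 0xBA = 10111010 (10xxxxxx ✓), payload 111010.
Byte 3: 0x9C = 10011100 (10xxxxxx ✓), payload 011100.
Byte 4: 0xB2 = 10110010 (10xxxxxx ✓), payload 110010.
Concatenate: 010111010011100110010 = 0xBA732 (21 bits → U+BA732).

U+BA732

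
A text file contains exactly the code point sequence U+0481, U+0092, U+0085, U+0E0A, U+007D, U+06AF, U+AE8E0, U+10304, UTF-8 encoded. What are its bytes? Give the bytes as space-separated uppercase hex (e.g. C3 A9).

D2 81 C2 92 C2 85 E0 B8 8A 7D DA AF F2 AE A3 A0 F0 90 8C 84

U+0481: 2-byte form → D2 81.
U+0092: 2-byte form → C2 92.
U+0085: 2-byte form → C2 85.
U+0E0A: 3-byte form → E0 B8 8A.
U+007D: 1-byte form → 7D.
U+06AF: 2-byte form → DA AF.
U+AE8E0: 4-byte form → F2 AE A3 A0.
U+10304: 4-byte form → F0 90 8C 84.
Concatenated (20 bytes): D2 81 C2 92 C2 85 E0 B8 8A 7D DA AF F2 AE A3 A0 F0 90 8C 84.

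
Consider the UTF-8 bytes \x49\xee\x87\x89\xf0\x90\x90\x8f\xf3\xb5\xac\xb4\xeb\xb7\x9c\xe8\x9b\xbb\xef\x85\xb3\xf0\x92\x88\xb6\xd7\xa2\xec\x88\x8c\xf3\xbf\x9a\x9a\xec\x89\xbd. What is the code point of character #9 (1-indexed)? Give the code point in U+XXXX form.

Offset 0: leading byte 0x49 = 01001001 → 1-byte char #1 = 49.
Offset 1: leading byte 0xEE = 11101110 → 3-byte char #2 = EE 87 89.
Offset 4: leading byte 0xF0 = 11110000 → 4-byte char #3 = F0 90 90 8F.
Offset 8: leading byte 0xF3 = 11110011 → 4-byte char #4 = F3 B5 AC B4.
Offset 12: leading byte 0xEB = 11101011 → 3-byte char #5 = EB B7 9C.
Offset 15: leading byte 0xE8 = 11101000 → 3-byte char #6 = E8 9B BB.
Offset 18: leading byte 0xEF = 11101111 → 3-byte char #7 = EF 85 B3.
Offset 21: leading byte 0xF0 = 11110000 → 4-byte char #8 = F0 92 88 B6.
Offset 25: leading byte 0xD7 = 11010111 → 2-byte char #9 = D7 A2.
Leading byte 0xD7 = 11010111 matches 110xxxxx → 2-byte sequence.
Byte 1: 0xD7 = 11010111, payload 10111 (5 bits).
Byte 2: 0xA2 = 10100010 (10xxxxxx ✓), payload 100010.
Concatenate: 10111100010 = 0x5E2 (11 bits → U+05E2).

U+05E2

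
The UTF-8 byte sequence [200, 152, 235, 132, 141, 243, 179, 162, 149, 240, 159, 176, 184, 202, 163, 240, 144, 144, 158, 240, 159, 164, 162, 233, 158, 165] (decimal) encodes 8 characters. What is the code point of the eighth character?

U+97A5

Offset 0: leading byte 0xC8 = 11001000 → 2-byte char #1 = C8 98.
Offset 2: leading byte 0xEB = 11101011 → 3-byte char #2 = EB 84 8D.
Offset 5: leading byte 0xF3 = 11110011 → 4-byte char #3 = F3 B3 A2 95.
Offset 9: leading byte 0xF0 = 11110000 → 4-byte char #4 = F0 9F B0 B8.
Offset 13: leading byte 0xCA = 11001010 → 2-byte char #5 = CA A3.
Offset 15: leading byte 0xF0 = 11110000 → 4-byte char #6 = F0 90 90 9E.
Offset 19: leading byte 0xF0 = 11110000 → 4-byte char #7 = F0 9F A4 A2.
Offset 23: leading byte 0xE9 = 11101001 → 3-byte char #8 = E9 9E A5.
Leading byte 0xE9 = 11101001 matches 1110xxxx → 3-byte sequence.
Byte 1: 0xE9 = 11101001, payload 1001 (4 bits).
Byte 2: 0x9E = 10011110 (10xxxxxx ✓), payload 011110.
Byte 3: 0xA5 = 10100101 (10xxxxxx ✓), payload 100101.
Concatenate: 1001011110100101 = 0x97A5 (16 bits → U+97A5).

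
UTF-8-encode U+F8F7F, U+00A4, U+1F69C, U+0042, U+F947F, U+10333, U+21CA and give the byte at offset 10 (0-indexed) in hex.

0x42

U+F8F7F → 4-byte form F3 B8 BD BF at offsets 0–3.
U+00A4 → 2-byte form C2 A4 at offsets 4–5.
U+1F69C → 4-byte form F0 9F 9A 9C at offsets 6–9.
U+0042 → 1-byte form 42 at offsets 10–10.
Offset 10 falls in char 4's range; it's byte 1 of 42 = 0x42.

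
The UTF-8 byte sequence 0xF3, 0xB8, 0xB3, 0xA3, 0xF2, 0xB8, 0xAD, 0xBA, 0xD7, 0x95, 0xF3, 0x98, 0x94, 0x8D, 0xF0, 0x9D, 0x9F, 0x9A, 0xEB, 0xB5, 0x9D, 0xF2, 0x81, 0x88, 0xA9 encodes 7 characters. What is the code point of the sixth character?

U+BD5D

Offset 0: leading byte 0xF3 = 11110011 → 4-byte char #1 = F3 B8 B3 A3.
Offset 4: leading byte 0xF2 = 11110010 → 4-byte char #2 = F2 B8 AD BA.
Offset 8: leading byte 0xD7 = 11010111 → 2-byte char #3 = D7 95.
Offset 10: leading byte 0xF3 = 11110011 → 4-byte char #4 = F3 98 94 8D.
Offset 14: leading byte 0xF0 = 11110000 → 4-byte char #5 = F0 9D 9F 9A.
Offset 18: leading byte 0xEB = 11101011 → 3-byte char #6 = EB B5 9D.
Leading byte 0xEB = 11101011 matches 1110xxxx → 3-byte sequence.
Byte 1: 0xEB = 11101011, payload 1011 (4 bits).
Byte 2: 0xB5 = 10110101 (10xxxxxx ✓), payload 110101.
Byte 3: 0x9D = 10011101 (10xxxxxx ✓), payload 011101.
Concatenate: 1011110101011101 = 0xBD5D (16 bits → U+BD5D).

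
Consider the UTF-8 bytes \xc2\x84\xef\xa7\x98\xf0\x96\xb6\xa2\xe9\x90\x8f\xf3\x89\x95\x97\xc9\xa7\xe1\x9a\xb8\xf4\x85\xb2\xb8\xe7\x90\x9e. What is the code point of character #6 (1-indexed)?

U+0267

Offset 0: leading byte 0xC2 = 11000010 → 2-byte char #1 = C2 84.
Offset 2: leading byte 0xEF = 11101111 → 3-byte char #2 = EF A7 98.
Offset 5: leading byte 0xF0 = 11110000 → 4-byte char #3 = F0 96 B6 A2.
Offset 9: leading byte 0xE9 = 11101001 → 3-byte char #4 = E9 90 8F.
Offset 12: leading byte 0xF3 = 11110011 → 4-byte char #5 = F3 89 95 97.
Offset 16: leading byte 0xC9 = 11001001 → 2-byte char #6 = C9 A7.
Leading byte 0xC9 = 11001001 matches 110xxxxx → 2-byte sequence.
Byte 1: 0xC9 = 11001001, payload 01001 (5 bits).
Byte 2: 0xA7 = 10100111 (10xxxxxx ✓), payload 100111.
Concatenate: 01001100111 = 0x267 (11 bits → U+0267).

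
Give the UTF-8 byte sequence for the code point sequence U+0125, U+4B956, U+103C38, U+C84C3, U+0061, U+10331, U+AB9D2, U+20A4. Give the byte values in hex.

U+0125: 2-byte form → C4 A5.
U+4B956: 4-byte form → F1 8B A5 96.
U+103C38: 4-byte form → F4 83 B0 B8.
U+C84C3: 4-byte form → F3 88 93 83.
U+0061: 1-byte form → 61.
U+10331: 4-byte form → F0 90 8C B1.
U+AB9D2: 4-byte form → F2 AB A7 92.
U+20A4: 3-byte form → E2 82 A4.
Concatenated (26 bytes): C4 A5 F1 8B A5 96 F4 83 B0 B8 F3 88 93 83 61 F0 90 8C B1 F2 AB A7 92 E2 82 A4.

C4 A5 F1 8B A5 96 F4 83 B0 B8 F3 88 93 83 61 F0 90 8C B1 F2 AB A7 92 E2 82 A4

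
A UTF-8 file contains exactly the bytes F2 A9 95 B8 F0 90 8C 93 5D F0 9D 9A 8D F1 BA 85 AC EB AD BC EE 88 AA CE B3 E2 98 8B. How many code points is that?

Byte at offset 0: 0xF2 = 11110010 → 4-byte char (#1). Advance 4.
Byte at offset 4: 0xF0 = 11110000 → 4-byte char (#2). Advance 4.
Byte at offset 8: 0x5D = 01011101 → 1-byte char (#3). Advance 1.
Byte at offset 9: 0xF0 = 11110000 → 4-byte char (#4). Advance 4.
Byte at offset 13: 0xF1 = 11110001 → 4-byte char (#5). Advance 4.
Byte at offset 17: 0xEB = 11101011 → 3-byte char (#6). Advance 3.
Byte at offset 20: 0xEE = 11101110 → 3-byte char (#7). Advance 3.
Byte at offset 23: 0xCE = 11001110 → 2-byte char (#8). Advance 2.
Byte at offset 25: 0xE2 = 11100010 → 3-byte char (#9). Advance 3.
Reached end at offset 28 after 9 code points.

9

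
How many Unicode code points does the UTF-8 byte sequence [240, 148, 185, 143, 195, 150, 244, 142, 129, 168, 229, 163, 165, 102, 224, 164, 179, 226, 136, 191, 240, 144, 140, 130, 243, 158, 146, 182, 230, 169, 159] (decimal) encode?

10

Byte at offset 0: 0xF0 = 11110000 → 4-byte char (#1). Advance 4.
Byte at offset 4: 0xC3 = 11000011 → 2-byte char (#2). Advance 2.
Byte at offset 6: 0xF4 = 11110100 → 4-byte char (#3). Advance 4.
Byte at offset 10: 0xE5 = 11100101 → 3-byte char (#4). Advance 3.
Byte at offset 13: 0x66 = 01100110 → 1-byte char (#5). Advance 1.
Byte at offset 14: 0xE0 = 11100000 → 3-byte char (#6). Advance 3.
Byte at offset 17: 0xE2 = 11100010 → 3-byte char (#7). Advance 3.
Byte at offset 20: 0xF0 = 11110000 → 4-byte char (#8). Advance 4.
Byte at offset 24: 0xF3 = 11110011 → 4-byte char (#9). Advance 4.
Byte at offset 28: 0xE6 = 11100110 → 3-byte char (#10). Advance 3.
Reached end at offset 31 after 10 code points.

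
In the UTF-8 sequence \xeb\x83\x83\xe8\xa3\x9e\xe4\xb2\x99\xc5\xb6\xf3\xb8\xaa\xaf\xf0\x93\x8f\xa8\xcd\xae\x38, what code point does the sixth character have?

Offset 0: leading byte 0xEB = 11101011 → 3-byte char #1 = EB 83 83.
Offset 3: leading byte 0xE8 = 11101000 → 3-byte char #2 = E8 A3 9E.
Offset 6: leading byte 0xE4 = 11100100 → 3-byte char #3 = E4 B2 99.
Offset 9: leading byte 0xC5 = 11000101 → 2-byte char #4 = C5 B6.
Offset 11: leading byte 0xF3 = 11110011 → 4-byte char #5 = F3 B8 AA AF.
Offset 15: leading byte 0xF0 = 11110000 → 4-byte char #6 = F0 93 8F A8.
Leading byte 0xF0 = 11110000 matches 11110xxx → 4-byte sequence.
Byte 1: 0xF0 = 11110000, payload 000 (3 bits).
Byte 2: 0x93 = 10010011 (10xxxxxx ✓), payload 010011.
Byte 3: 0x8F = 10001111 (10xxxxxx ✓), payload 001111.
Byte 4: 0xA8 = 10101000 (10xxxxxx ✓), payload 101000.
Concatenate: 000010011001111101000 = 0x133E8 (21 bits → U+133E8).

U+133E8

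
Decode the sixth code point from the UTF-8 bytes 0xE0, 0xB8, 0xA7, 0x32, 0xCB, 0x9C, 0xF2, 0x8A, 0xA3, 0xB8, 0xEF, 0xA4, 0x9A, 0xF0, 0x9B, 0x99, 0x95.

U+1B655

Offset 0: leading byte 0xE0 = 11100000 → 3-byte char #1 = E0 B8 A7.
Offset 3: leading byte 0x32 = 00110010 → 1-byte char #2 = 32.
Offset 4: leading byte 0xCB = 11001011 → 2-byte char #3 = CB 9C.
Offset 6: leading byte 0xF2 = 11110010 → 4-byte char #4 = F2 8A A3 B8.
Offset 10: leading byte 0xEF = 11101111 → 3-byte char #5 = EF A4 9A.
Offset 13: leading byte 0xF0 = 11110000 → 4-byte char #6 = F0 9B 99 95.
Leading byte 0xF0 = 11110000 matches 11110xxx → 4-byte sequence.
Byte 1: 0xF0 = 11110000, payload 000 (3 bits).
Byte 2: 0x9B = 10011011 (10xxxxxx ✓), payload 011011.
Byte 3: 0x99 = 10011001 (10xxxxxx ✓), payload 011001.
Byte 4: 0x95 = 10010101 (10xxxxxx ✓), payload 010101.
Concatenate: 000011011011001010101 = 0x1B655 (21 bits → U+1B655).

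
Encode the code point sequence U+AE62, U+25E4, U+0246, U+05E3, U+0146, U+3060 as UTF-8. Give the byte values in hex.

EA B9 A2 E2 97 A4 C9 86 D7 A3 C5 86 E3 81 A0

U+AE62: 3-byte form → EA B9 A2.
U+25E4: 3-byte form → E2 97 A4.
U+0246: 2-byte form → C9 86.
U+05E3: 2-byte form → D7 A3.
U+0146: 2-byte form → C5 86.
U+3060: 3-byte form → E3 81 A0.
Concatenated (15 bytes): EA B9 A2 E2 97 A4 C9 86 D7 A3 C5 86 E3 81 A0.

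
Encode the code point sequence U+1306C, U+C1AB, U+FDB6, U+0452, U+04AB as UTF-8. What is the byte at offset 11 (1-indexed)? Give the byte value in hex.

0xD1

1-indexed offset 11 is 0-indexed offset 10.
U+1306C → 4-byte form F0 93 81 AC at offsets 0–3.
U+C1AB → 3-byte form EC 86 AB at offsets 4–6.
U+FDB6 → 3-byte form EF B6 B6 at offsets 7–9.
U+0452 → 2-byte form D1 92 at offsets 10–11.
Offset 10 falls in char 4's range; it's byte 1 of D1 92 = 0xD1.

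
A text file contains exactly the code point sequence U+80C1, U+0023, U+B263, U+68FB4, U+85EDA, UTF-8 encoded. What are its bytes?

U+80C1: 3-byte form → E8 83 81.
U+0023: 1-byte form → 23.
U+B263: 3-byte form → EB 89 A3.
U+68FB4: 4-byte form → F1 A8 BE B4.
U+85EDA: 4-byte form → F2 85 BB 9A.
Concatenated (15 bytes): E8 83 81 23 EB 89 A3 F1 A8 BE B4 F2 85 BB 9A.

E8 83 81 23 EB 89 A3 F1 A8 BE B4 F2 85 BB 9A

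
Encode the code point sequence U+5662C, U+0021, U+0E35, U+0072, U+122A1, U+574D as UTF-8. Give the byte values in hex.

U+5662C: 4-byte form → F1 96 98 AC.
U+0021: 1-byte form → 21.
U+0E35: 3-byte form → E0 B8 B5.
U+0072: 1-byte form → 72.
U+122A1: 4-byte form → F0 92 8A A1.
U+574D: 3-byte form → E5 9D 8D.
Concatenated (16 bytes): F1 96 98 AC 21 E0 B8 B5 72 F0 92 8A A1 E5 9D 8D.

F1 96 98 AC 21 E0 B8 B5 72 F0 92 8A A1 E5 9D 8D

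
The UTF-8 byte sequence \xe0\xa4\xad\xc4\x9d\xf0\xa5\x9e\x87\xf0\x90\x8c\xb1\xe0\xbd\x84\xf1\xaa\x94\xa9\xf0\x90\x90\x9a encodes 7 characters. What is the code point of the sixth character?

U+6A529

Offset 0: leading byte 0xE0 = 11100000 → 3-byte char #1 = E0 A4 AD.
Offset 3: leading byte 0xC4 = 11000100 → 2-byte char #2 = C4 9D.
Offset 5: leading byte 0xF0 = 11110000 → 4-byte char #3 = F0 A5 9E 87.
Offset 9: leading byte 0xF0 = 11110000 → 4-byte char #4 = F0 90 8C B1.
Offset 13: leading byte 0xE0 = 11100000 → 3-byte char #5 = E0 BD 84.
Offset 16: leading byte 0xF1 = 11110001 → 4-byte char #6 = F1 AA 94 A9.
Leading byte 0xF1 = 11110001 matches 11110xxx → 4-byte sequence.
Byte 1: 0xF1 = 11110001, payload 001 (3 bits).
Byte 2: 0xAA = 10101010 (10xxxxxx ✓), payload 101010.
Byte 3: 0x94 = 10010100 (10xxxxxx ✓), payload 010100.
Byte 4: 0xA9 = 10101001 (10xxxxxx ✓), payload 101001.
Concatenate: 001101010010100101001 = 0x6A529 (21 bits → U+6A529).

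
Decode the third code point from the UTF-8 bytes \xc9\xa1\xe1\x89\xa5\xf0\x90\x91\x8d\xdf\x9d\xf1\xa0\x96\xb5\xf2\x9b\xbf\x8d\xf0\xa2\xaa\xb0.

Offset 0: leading byte 0xC9 = 11001001 → 2-byte char #1 = C9 A1.
Offset 2: leading byte 0xE1 = 11100001 → 3-byte char #2 = E1 89 A5.
Offset 5: leading byte 0xF0 = 11110000 → 4-byte char #3 = F0 90 91 8D.
Leading byte 0xF0 = 11110000 matches 11110xxx → 4-byte sequence.
Byte 1: 0xF0 = 11110000, payload 000 (3 bits).
Byte 2: 0x90 = 10010000 (10xxxxxx ✓), payload 010000.
Byte 3: 0x91 = 10010001 (10xxxxxx ✓), payload 010001.
Byte 4: 0x8D = 10001101 (10xxxxxx ✓), payload 001101.
Concatenate: 000010000010001001101 = 0x1044D (21 bits → U+1044D).

U+1044D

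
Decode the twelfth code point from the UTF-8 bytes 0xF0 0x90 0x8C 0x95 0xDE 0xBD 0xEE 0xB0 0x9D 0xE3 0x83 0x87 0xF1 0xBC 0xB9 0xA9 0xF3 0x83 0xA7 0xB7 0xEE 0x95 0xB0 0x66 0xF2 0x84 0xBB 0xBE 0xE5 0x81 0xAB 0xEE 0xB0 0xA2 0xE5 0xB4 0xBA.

Offset 0: leading byte 0xF0 = 11110000 → 4-byte char #1 = F0 90 8C 95.
Offset 4: leading byte 0xDE = 11011110 → 2-byte char #2 = DE BD.
Offset 6: leading byte 0xEE = 11101110 → 3-byte char #3 = EE B0 9D.
Offset 9: leading byte 0xE3 = 11100011 → 3-byte char #4 = E3 83 87.
Offset 12: leading byte 0xF1 = 11110001 → 4-byte char #5 = F1 BC B9 A9.
Offset 16: leading byte 0xF3 = 11110011 → 4-byte char #6 = F3 83 A7 B7.
Offset 20: leading byte 0xEE = 11101110 → 3-byte char #7 = EE 95 B0.
Offset 23: leading byte 0x66 = 01100110 → 1-byte char #8 = 66.
Offset 24: leading byte 0xF2 = 11110010 → 4-byte char #9 = F2 84 BB BE.
Offset 28: leading byte 0xE5 = 11100101 → 3-byte char #10 = E5 81 AB.
Offset 31: leading byte 0xEE = 11101110 → 3-byte char #11 = EE B0 A2.
Offset 34: leading byte 0xE5 = 11100101 → 3-byte char #12 = E5 B4 BA.
Leading byte 0xE5 = 11100101 matches 1110xxxx → 3-byte sequence.
Byte 1: 0xE5 = 11100101, payload 0101 (4 bits).
Byte 2: 0xB4 = 10110100 (10xxxxxx ✓), payload 110100.
Byte 3: 0xBA = 10111010 (10xxxxxx ✓), payload 111010.
Concatenate: 0101110100111010 = 0x5D3A (16 bits → U+5D3A).

U+5D3A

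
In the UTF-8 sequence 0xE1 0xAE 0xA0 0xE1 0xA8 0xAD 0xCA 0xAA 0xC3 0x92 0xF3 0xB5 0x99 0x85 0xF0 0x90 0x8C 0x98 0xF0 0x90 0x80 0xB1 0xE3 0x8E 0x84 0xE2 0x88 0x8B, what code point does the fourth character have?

Offset 0: leading byte 0xE1 = 11100001 → 3-byte char #1 = E1 AE A0.
Offset 3: leading byte 0xE1 = 11100001 → 3-byte char #2 = E1 A8 AD.
Offset 6: leading byte 0xCA = 11001010 → 2-byte char #3 = CA AA.
Offset 8: leading byte 0xC3 = 11000011 → 2-byte char #4 = C3 92.
Leading byte 0xC3 = 11000011 matches 110xxxxx → 2-byte sequence.
Byte 1: 0xC3 = 11000011, payload 00011 (5 bits).
Byte 2: 0x92 = 10010010 (10xxxxxx ✓), payload 010010.
Concatenate: 00011010010 = 0xD2 (11 bits → U+00D2).

U+00D2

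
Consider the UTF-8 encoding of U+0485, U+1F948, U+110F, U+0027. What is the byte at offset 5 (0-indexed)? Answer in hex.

U+0485 → 2-byte form D2 85 at offsets 0–1.
U+1F948 → 4-byte form F0 9F A5 88 at offsets 2–5.
Offset 5 falls in char 2's range; it's byte 4 of F0 9F A5 88 = 0x88.

0x88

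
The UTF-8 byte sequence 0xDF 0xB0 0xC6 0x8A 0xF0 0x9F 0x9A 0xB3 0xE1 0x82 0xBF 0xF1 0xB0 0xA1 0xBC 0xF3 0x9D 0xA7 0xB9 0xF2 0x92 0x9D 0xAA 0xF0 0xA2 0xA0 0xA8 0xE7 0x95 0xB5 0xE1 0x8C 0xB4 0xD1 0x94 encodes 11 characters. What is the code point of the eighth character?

Offset 0: leading byte 0xDF = 11011111 → 2-byte char #1 = DF B0.
Offset 2: leading byte 0xC6 = 11000110 → 2-byte char #2 = C6 8A.
Offset 4: leading byte 0xF0 = 11110000 → 4-byte char #3 = F0 9F 9A B3.
Offset 8: leading byte 0xE1 = 11100001 → 3-byte char #4 = E1 82 BF.
Offset 11: leading byte 0xF1 = 11110001 → 4-byte char #5 = F1 B0 A1 BC.
Offset 15: leading byte 0xF3 = 11110011 → 4-byte char #6 = F3 9D A7 B9.
Offset 19: leading byte 0xF2 = 11110010 → 4-byte char #7 = F2 92 9D AA.
Offset 23: leading byte 0xF0 = 11110000 → 4-byte char #8 = F0 A2 A0 A8.
Leading byte 0xF0 = 11110000 matches 11110xxx → 4-byte sequence.
Byte 1: 0xF0 = 11110000, payload 000 (3 bits).
Byte 2: 0xA2 = 10100010 (10xxxxxx ✓), payload 100010.
Byte 3: 0xA0 = 10100000 (10xxxxxx ✓), payload 100000.
Byte 4: 0xA8 = 10101000 (10xxxxxx ✓), payload 101000.
Concatenate: 000100010100000101000 = 0x22828 (21 bits → U+22828).

U+22828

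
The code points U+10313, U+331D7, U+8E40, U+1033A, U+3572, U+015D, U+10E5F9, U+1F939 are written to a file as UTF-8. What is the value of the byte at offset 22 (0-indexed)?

0x97

U+10313 → 4-byte form F0 90 8C 93 at offsets 0–3.
U+331D7 → 4-byte form F0 B3 87 97 at offsets 4–7.
U+8E40 → 3-byte form E8 B9 80 at offsets 8–10.
U+1033A → 4-byte form F0 90 8C BA at offsets 11–14.
U+3572 → 3-byte form E3 95 B2 at offsets 15–17.
U+015D → 2-byte form C5 9D at offsets 18–19.
U+10E5F9 → 4-byte form F4 8E 97 B9 at offsets 20–23.
Offset 22 falls in char 7's range; it's byte 3 of F4 8E 97 B9 = 0x97.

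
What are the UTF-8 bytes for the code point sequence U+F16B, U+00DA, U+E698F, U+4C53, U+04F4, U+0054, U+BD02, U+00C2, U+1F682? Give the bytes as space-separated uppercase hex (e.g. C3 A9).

U+F16B: 3-byte form → EF 85 AB.
U+00DA: 2-byte form → C3 9A.
U+E698F: 4-byte form → F3 A6 A6 8F.
U+4C53: 3-byte form → E4 B1 93.
U+04F4: 2-byte form → D3 B4.
U+0054: 1-byte form → 54.
U+BD02: 3-byte form → EB B4 82.
U+00C2: 2-byte form → C3 82.
U+1F682: 4-byte form → F0 9F 9A 82.
Concatenated (24 bytes): EF 85 AB C3 9A F3 A6 A6 8F E4 B1 93 D3 B4 54 EB B4 82 C3 82 F0 9F 9A 82.

EF 85 AB C3 9A F3 A6 A6 8F E4 B1 93 D3 B4 54 EB B4 82 C3 82 F0 9F 9A 82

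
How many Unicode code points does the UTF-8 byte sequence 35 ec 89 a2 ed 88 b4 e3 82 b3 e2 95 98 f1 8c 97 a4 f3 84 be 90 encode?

Byte at offset 0: 0x35 = 00110101 → 1-byte char (#1). Advance 1.
Byte at offset 1: 0xEC = 11101100 → 3-byte char (#2). Advance 3.
Byte at offset 4: 0xED = 11101101 → 3-byte char (#3). Advance 3.
Byte at offset 7: 0xE3 = 11100011 → 3-byte char (#4). Advance 3.
Byte at offset 10: 0xE2 = 11100010 → 3-byte char (#5). Advance 3.
Byte at offset 13: 0xF1 = 11110001 → 4-byte char (#6). Advance 4.
Byte at offset 17: 0xF3 = 11110011 → 4-byte char (#7). Advance 4.
Reached end at offset 21 after 7 code points.

7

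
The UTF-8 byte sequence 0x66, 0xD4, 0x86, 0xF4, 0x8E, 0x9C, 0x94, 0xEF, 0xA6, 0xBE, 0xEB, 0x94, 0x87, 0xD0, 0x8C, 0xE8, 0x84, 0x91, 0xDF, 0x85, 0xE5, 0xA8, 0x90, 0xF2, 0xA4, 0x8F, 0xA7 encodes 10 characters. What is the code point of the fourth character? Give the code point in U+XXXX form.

Offset 0: leading byte 0x66 = 01100110 → 1-byte char #1 = 66.
Offset 1: leading byte 0xD4 = 11010100 → 2-byte char #2 = D4 86.
Offset 3: leading byte 0xF4 = 11110100 → 4-byte char #3 = F4 8E 9C 94.
Offset 7: leading byte 0xEF = 11101111 → 3-byte char #4 = EF A6 BE.
Leading byte 0xEF = 11101111 matches 1110xxxx → 3-byte sequence.
Byte 1: 0xEF = 11101111, payload 1111 (4 bits).
Byte 2: 0xA6 = 10100110 (10xxxxxx ✓), payload 100110.
Byte 3: 0xBE = 10111110 (10xxxxxx ✓), payload 111110.
Concatenate: 1111100110111110 = 0xF9BE (16 bits → U+F9BE).

U+F9BE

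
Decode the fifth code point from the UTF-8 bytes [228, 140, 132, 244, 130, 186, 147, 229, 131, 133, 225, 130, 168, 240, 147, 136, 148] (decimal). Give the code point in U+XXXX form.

U+13214

Offset 0: leading byte 0xE4 = 11100100 → 3-byte char #1 = E4 8C 84.
Offset 3: leading byte 0xF4 = 11110100 → 4-byte char #2 = F4 82 BA 93.
Offset 7: leading byte 0xE5 = 11100101 → 3-byte char #3 = E5 83 85.
Offset 10: leading byte 0xE1 = 11100001 → 3-byte char #4 = E1 82 A8.
Offset 13: leading byte 0xF0 = 11110000 → 4-byte char #5 = F0 93 88 94.
Leading byte 0xF0 = 11110000 matches 11110xxx → 4-byte sequence.
Byte 1: 0xF0 = 11110000, payload 000 (3 bits).
Byte 2: 0x93 = 10010011 (10xxxxxx ✓), payload 010011.
Byte 3: 0x88 = 10001000 (10xxxxxx ✓), payload 001000.
Byte 4: 0x94 = 10010100 (10xxxxxx ✓), payload 010100.
Concatenate: 000010011001000010100 = 0x13214 (21 bits → U+13214).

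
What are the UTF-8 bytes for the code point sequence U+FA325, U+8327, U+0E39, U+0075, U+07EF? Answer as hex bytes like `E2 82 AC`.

U+FA325: 4-byte form → F3 BA 8C A5.
U+8327: 3-byte form → E8 8C A7.
U+0E39: 3-byte form → E0 B8 B9.
U+0075: 1-byte form → 75.
U+07EF: 2-byte form → DF AF.
Concatenated (13 bytes): F3 BA 8C A5 E8 8C A7 E0 B8 B9 75 DF AF.

F3 BA 8C A5 E8 8C A7 E0 B8 B9 75 DF AF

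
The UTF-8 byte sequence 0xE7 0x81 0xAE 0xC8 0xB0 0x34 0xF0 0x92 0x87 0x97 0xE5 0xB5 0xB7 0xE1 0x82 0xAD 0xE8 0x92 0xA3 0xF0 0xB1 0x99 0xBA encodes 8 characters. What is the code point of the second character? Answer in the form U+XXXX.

U+0230

Offset 0: leading byte 0xE7 = 11100111 → 3-byte char #1 = E7 81 AE.
Offset 3: leading byte 0xC8 = 11001000 → 2-byte char #2 = C8 B0.
Leading byte 0xC8 = 11001000 matches 110xxxxx → 2-byte sequence.
Byte 1: 0xC8 = 11001000, payload 01000 (5 bits).
Byte 2: 0xB0 = 10110000 (10xxxxxx ✓), payload 110000.
Concatenate: 01000110000 = 0x230 (11 bits → U+0230).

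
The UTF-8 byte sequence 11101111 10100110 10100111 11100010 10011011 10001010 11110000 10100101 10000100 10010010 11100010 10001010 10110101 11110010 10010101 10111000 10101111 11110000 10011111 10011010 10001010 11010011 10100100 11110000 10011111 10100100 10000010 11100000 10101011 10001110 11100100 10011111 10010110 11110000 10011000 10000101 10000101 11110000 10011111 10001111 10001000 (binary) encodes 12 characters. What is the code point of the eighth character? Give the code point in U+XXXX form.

U+1F902

Offset 0: leading byte 0xEF = 11101111 → 3-byte char #1 = EF A6 A7.
Offset 3: leading byte 0xE2 = 11100010 → 3-byte char #2 = E2 9B 8A.
Offset 6: leading byte 0xF0 = 11110000 → 4-byte char #3 = F0 A5 84 92.
Offset 10: leading byte 0xE2 = 11100010 → 3-byte char #4 = E2 8A B5.
Offset 13: leading byte 0xF2 = 11110010 → 4-byte char #5 = F2 95 B8 AF.
Offset 17: leading byte 0xF0 = 11110000 → 4-byte char #6 = F0 9F 9A 8A.
Offset 21: leading byte 0xD3 = 11010011 → 2-byte char #7 = D3 A4.
Offset 23: leading byte 0xF0 = 11110000 → 4-byte char #8 = F0 9F A4 82.
Leading byte 0xF0 = 11110000 matches 11110xxx → 4-byte sequence.
Byte 1: 0xF0 = 11110000, payload 000 (3 bits).
Byte 2: 0x9F = 10011111 (10xxxxxx ✓), payload 011111.
Byte 3: 0xA4 = 10100100 (10xxxxxx ✓), payload 100100.
Byte 4: 0x82 = 10000010 (10xxxxxx ✓), payload 000010.
Concatenate: 000011111100100000010 = 0x1F902 (21 bits → U+1F902).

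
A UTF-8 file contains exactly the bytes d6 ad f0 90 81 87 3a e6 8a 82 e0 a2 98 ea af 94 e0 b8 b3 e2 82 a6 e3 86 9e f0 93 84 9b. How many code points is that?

10

Byte at offset 0: 0xD6 = 11010110 → 2-byte char (#1). Advance 2.
Byte at offset 2: 0xF0 = 11110000 → 4-byte char (#2). Advance 4.
Byte at offset 6: 0x3A = 00111010 → 1-byte char (#3). Advance 1.
Byte at offset 7: 0xE6 = 11100110 → 3-byte char (#4). Advance 3.
Byte at offset 10: 0xE0 = 11100000 → 3-byte char (#5). Advance 3.
Byte at offset 13: 0xEA = 11101010 → 3-byte char (#6). Advance 3.
Byte at offset 16: 0xE0 = 11100000 → 3-byte char (#7). Advance 3.
Byte at offset 19: 0xE2 = 11100010 → 3-byte char (#8). Advance 3.
Byte at offset 22: 0xE3 = 11100011 → 3-byte char (#9). Advance 3.
Byte at offset 25: 0xF0 = 11110000 → 4-byte char (#10). Advance 4.
Reached end at offset 29 after 10 code points.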